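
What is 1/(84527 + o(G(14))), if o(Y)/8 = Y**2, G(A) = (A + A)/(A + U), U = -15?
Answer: 1/90799 ≈ 1.1013e-5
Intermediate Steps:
G(A) = 2*A/(-15 + A) (G(A) = (A + A)/(A - 15) = (2*A)/(-15 + A) = 2*A/(-15 + A))
o(Y) = 8*Y**2
1/(84527 + o(G(14))) = 1/(84527 + 8*(2*14/(-15 + 14))**2) = 1/(84527 + 8*(2*14/(-1))**2) = 1/(84527 + 8*(2*14*(-1))**2) = 1/(84527 + 8*(-28)**2) = 1/(84527 + 8*784) = 1/(84527 + 6272) = 1/90799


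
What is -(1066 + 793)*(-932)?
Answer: 1732588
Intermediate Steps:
-(1066 + 793)*(-932) = -1859*(-932) = -1*(-1732588) = 1732588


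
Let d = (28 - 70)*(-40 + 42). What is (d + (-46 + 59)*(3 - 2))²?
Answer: 5041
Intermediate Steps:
d = -84 (d = -42*2 = -84)
(d + (-46 + 59)*(3 - 2))² = (-84 + (-46 + 59)*(3 - 2))² = (-84 + 13*1)² = (-84 + 13)² = (-71)² = 5041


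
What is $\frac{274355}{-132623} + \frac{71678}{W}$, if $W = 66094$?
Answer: $- \frac{4313533988}{4382792281} \approx -0.9842$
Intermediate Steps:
$\frac{274355}{-132623} + \frac{71678}{W} = \frac{274355}{-132623} + \frac{71678}{66094} = 274355 \left(- \frac{1}{132623}\right) + 71678 \cdot \frac{1}{66094} = - \frac{274355}{132623} + \frac{35839}{33047} = - \frac{4313533988}{4382792281}$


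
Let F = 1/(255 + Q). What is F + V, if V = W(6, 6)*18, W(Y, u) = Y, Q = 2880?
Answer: 338581/3135 ≈ 108.00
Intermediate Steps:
F = 1/3135 (F = 1/(255 + 2880) = 1/3135 ≈ 0.00031898)
V = 108 (V = 6*18 = 108)
F + V = 1/3135 + 108 = 338581/3135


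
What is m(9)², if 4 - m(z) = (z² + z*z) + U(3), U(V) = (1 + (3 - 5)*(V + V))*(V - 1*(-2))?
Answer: 10609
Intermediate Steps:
U(V) = (1 - 4*V)*(2 + V) (U(V) = (1 - 4*V)*(V + 2) = (1 - 4*V)*(2 + V))
m(z) = 59 - 2*z² (m(z) = 4 - ((z² + z*z) + (2 - 7*3 - 4*3²)) = 4 - ((z² + z²) + (2 - 21 - 4*9)) = 4 - (2*z² + (2 - 21 - 36)) = 4 - (2*z² - 55) = 4 - (-55 + 2*z²) = 4 + (55 - 2*z²) = 59 - 2*z²)
m(9)² = (59 - 2*9²)² = (59 - 2*81)² = (59 - 162)² = (-103)² = 10609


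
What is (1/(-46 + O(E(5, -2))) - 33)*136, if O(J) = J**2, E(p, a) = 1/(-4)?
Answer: -3300856/735 ≈ -4491.0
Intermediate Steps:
E(p, a) = -1/4
(1/(-46 + O(E(5, -2))) - 33)*136 = (1/(-46 + (-1/4)**2) - 33)*136 = (1/(-46 + 1/16) - 33)*136 = (1/(-735/16) - 33)*136 = (-16/735 - 33)*136 = -24271/735*136 = -3300856/735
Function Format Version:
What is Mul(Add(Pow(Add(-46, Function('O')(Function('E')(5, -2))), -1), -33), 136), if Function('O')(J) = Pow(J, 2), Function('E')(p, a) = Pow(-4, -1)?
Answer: Rational(-3300856, 735) ≈ -4491.0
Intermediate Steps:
Function('E')(p, a) = Rational(-1, 4)
Mul(Add(Pow(Add(-46, Function('O')(Function('E')(5, -2))), -1), -33), 136) = Mul(Add(Pow(Add(-46, Pow(Rational(-1, 4), 2)), -1), -33), 136) = Mul(Add(Pow(Add(-46, Rational(1, 16)), -1), -33), 136) = Mul(Add(Pow(Rational(-735, 16), -1), -33), 136) = Mul(Add(Rational(-16, 735), -33), 136) = Mul(Rational(-24271, 735), 136) = Rational(-3300856, 735)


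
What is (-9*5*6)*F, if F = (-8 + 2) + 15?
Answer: -2430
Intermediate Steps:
F = 9 (F = -6 + 15 = 9)
(-9*5*6)*F = -9*5*6*9 = -270*9 = -2430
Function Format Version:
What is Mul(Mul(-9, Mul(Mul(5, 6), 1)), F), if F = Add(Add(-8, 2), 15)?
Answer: -2430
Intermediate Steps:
F = 9 (F = Add(-6, 15) = 9)
Mul(Mul(-9, Mul(Mul(5, 6), 1)), F) = Mul(Mul(-9, Mul(Mul(5, 6), 1)), 9) = Mul(Mul(-9, Mul(30, 1)), 9) = Mul(Mul(-9, 30), 9) = Mul(-270, 9) = -2430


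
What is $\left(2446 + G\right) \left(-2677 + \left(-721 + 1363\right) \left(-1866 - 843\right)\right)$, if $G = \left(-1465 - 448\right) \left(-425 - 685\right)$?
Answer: $-3702967739980$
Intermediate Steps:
$G = 2123430$ ($G = \left(-1913\right) \left(-1110\right) = 2123430$)
$\left(2446 + G\right) \left(-2677 + \left(-721 + 1363\right) \left(-1866 - 843\right)\right) = \left(2446 + 2123430\right) \left(-2677 + \left(-721 + 1363\right) \left(-1866 - 843\right)\right) = 2125876 \left(-2677 + 642 \left(-2709\right)\right) = 2125876 \left(-2677 - 1739178\right) = 2125876 \left(-1741855\right) = -3702967739980$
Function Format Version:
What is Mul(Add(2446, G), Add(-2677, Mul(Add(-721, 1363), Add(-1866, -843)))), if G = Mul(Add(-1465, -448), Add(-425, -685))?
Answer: -3702967739980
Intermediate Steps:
G = 2123430 (G = Mul(-1913, -1110) = 2123430)
Mul(Add(2446, G), Add(-2677, Mul(Add(-721, 1363), Add(-1866, -843)))) = Mul(Add(2446, 2123430), Add(-2677, Mul(Add(-721, 1363), Add(-1866, -843)))) = Mul(2125876, Add(-2677, Mul(642, -2709))) = Mul(2125876, Add(-2677, -1739178)) = Mul(2125876, -1741855) = -3702967739980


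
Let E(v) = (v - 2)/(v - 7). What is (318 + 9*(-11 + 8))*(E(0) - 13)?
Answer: -25899/7 ≈ -3699.9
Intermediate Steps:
E(v) = (-2 + v)/(-7 + v)
(318 + 9*(-11 + 8))*(E(0) - 13) = (318 + 9*(-11 + 8))*((-2 + 0)/(-7 + 0) - 13) = (318 + 9*(-3))*(-2/(-7) - 13) = (318 - 27)*(-⅐*(-2) - 13) = 291*(2/7 - 13) = 291*(-89/7) = -25899/7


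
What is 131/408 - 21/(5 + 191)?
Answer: 611/2856 ≈ 0.21394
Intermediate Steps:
131/408 - 21/(5 + 191) = 131*(1/408) - 21/196 = 131/408 - 21*1/196 = 131/408 - 3/28 = 611/2856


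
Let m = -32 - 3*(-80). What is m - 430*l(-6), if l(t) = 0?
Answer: 208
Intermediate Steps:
m = 208 (m = -32 + 240 = 208)
m - 430*l(-6) = 208 - 430*0 = 208 - 1*0 = 208 + 0 = 208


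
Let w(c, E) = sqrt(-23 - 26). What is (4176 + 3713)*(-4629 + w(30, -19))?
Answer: -36518181 + 55223*I ≈ -3.6518e+7 + 55223.0*I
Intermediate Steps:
w(c, E) = 7*I (w(c, E) = sqrt(-49) = 7*I)
(4176 + 3713)*(-4629 + w(30, -19)) = (4176 + 3713)*(-4629 + 7*I) = 7889*(-4629 + 7*I) = -36518181 + 55223*I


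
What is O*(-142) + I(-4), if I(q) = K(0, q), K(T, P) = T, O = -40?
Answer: 5680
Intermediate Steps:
I(q) = 0
O*(-142) + I(-4) = -40*(-142) + 0 = 5680 + 0 = 5680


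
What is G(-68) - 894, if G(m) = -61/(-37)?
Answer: -33017/37 ≈ -892.35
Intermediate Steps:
G(m) = 61/37 (G(m) = -61*(-1/37) = 61/37)
G(-68) - 894 = 61/37 - 894 = -33017/37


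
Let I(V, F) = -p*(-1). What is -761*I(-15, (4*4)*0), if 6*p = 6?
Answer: -761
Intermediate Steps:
p = 1 (p = (⅙)*6 = 1)
I(V, F) = 1 (I(V, F) = -1*1*(-1) = -1*(-1) = 1)
-761*I(-15, (4*4)*0) = -761*1 = -761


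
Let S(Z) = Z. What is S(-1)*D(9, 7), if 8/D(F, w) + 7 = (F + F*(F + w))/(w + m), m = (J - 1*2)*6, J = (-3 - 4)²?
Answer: 68/55 ≈ 1.2364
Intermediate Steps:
J = 49 (J = (-7)² = 49)
m = 282 (m = (49 - 1*2)*6 = (49 - 2)*6 = 47*6 = 282)
D(F, w) = 8/(-7 + (F + F*(F + w))/(282 + w)) (D(F, w) = 8/(-7 + (F + F*(F + w))/(w + 282)) = 8/(-7 + (F + F*(F + w))/(282 + w)))
S(-1)*D(9, 7) = -8*(282 + 7)/(-1974 + 9 + 9² - 7*7 + 9*7) = -8*289/(-1974 + 9 + 81 - 49 + 63) = -8*289/(-1870) = -8*(-1)*289/1870 = -1*(-68/55) = 68/55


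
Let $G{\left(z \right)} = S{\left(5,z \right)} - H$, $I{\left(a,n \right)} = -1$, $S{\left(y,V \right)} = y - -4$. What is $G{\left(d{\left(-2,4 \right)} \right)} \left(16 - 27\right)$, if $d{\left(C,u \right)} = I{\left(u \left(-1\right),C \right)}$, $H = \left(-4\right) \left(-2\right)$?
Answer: $-11$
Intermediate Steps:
$S{\left(y,V \right)} = 4 + y$ ($S{\left(y,V \right)} = y + 4 = 4 + y$)
$H = 8$
$d{\left(C,u \right)} = -1$
$G{\left(z \right)} = 1$ ($G{\left(z \right)} = \left(4 + 5\right) - 8 = 9 - 8 = 1$)
$G{\left(d{\left(-2,4 \right)} \right)} \left(16 - 27\right) = 1 \left(16 - 27\right) = 1 \left(-11\right) = -11$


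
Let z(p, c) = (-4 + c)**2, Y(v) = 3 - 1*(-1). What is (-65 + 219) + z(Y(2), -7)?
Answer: 275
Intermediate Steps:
Y(v) = 4 (Y(v) = 3 + 1 = 4)
(-65 + 219) + z(Y(2), -7) = (-65 + 219) + (-4 - 7)**2 = 154 + (-11)**2 = 154 + 121 = 275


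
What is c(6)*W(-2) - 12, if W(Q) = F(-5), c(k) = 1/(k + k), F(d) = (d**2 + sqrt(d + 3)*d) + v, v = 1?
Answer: -59/6 - 5*I*sqrt(2)/12 ≈ -9.8333 - 0.58926*I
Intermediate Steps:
F(d) = 1 + d**2 + d*sqrt(3 + d) (F(d) = (d**2 + sqrt(d + 3)*d) + 1 = (d**2 + sqrt(3 + d)*d) + 1 = (d**2 + d*sqrt(3 + d)) + 1 = 1 + d**2 + d*sqrt(3 + d))
c(k) = 1/(2*k)
W(Q) = 26 - 5*I*sqrt(2) (W(Q) = 1 + (-5)**2 - 5*sqrt(3 - 5) = 1 + 25 - 5*I*sqrt(2) = 26 - 5*I*sqrt(2))
c(6)*W(-2) - 12 = ((1/2)/6)*(26 - 5*I*sqrt(2)) - 12 = ((1/2)*(1/6))*(26 - 5*I*sqrt(2)) - 12 = (26 - 5*I*sqrt(2))/12 - 12 = (13/6 - 5*I*sqrt(2)/12) - 12 = -59/6 - 5*I*sqrt(2)/12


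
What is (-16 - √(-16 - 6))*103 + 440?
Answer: -1208 - 103*I*√22 ≈ -1208.0 - 483.11*I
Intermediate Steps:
(-16 - √(-16 - 6))*103 + 440 = (-16 - √(-22))*103 + 440 = (-16 - I*√22)*103 + 440 = (-1648 - 103*I*√22) + 440 = -1208 - 103*I*√22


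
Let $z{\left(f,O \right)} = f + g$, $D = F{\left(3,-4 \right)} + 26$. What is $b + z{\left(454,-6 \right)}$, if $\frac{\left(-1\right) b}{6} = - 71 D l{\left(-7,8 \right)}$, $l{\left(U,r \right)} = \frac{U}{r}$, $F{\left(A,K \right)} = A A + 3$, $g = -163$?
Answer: $- \frac{27747}{2} \approx -13874.0$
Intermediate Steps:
$F{\left(A,K \right)} = 3 + A^{2}$ ($F{\left(A,K \right)} = A^{2} + 3 = 3 + A^{2}$)
$D = 38$ ($D = \left(3 + 3^{2}\right) + 26 = \left(3 + 9\right) + 26 = 12 + 26 = 38$)
$z{\left(f,O \right)} = -163 + f$ ($z{\left(f,O \right)} = f - 163 = -163 + f$)
$b = - \frac{28329}{2}$ ($b = - 6 \left(-71\right) 38 \left(- \frac{7}{8}\right) = - 6 \left(- 2698 \left(\left(-7\right) \frac{1}{8}\right)\right) = - 6 \left(\left(-2698\right) \left(- \frac{7}{8}\right)\right) = \left(-6\right) \frac{9443}{4} = - \frac{28329}{2} \approx -14165.0$)
$b + z{\left(454,-6 \right)} = - \frac{28329}{2} + \left(-163 + 454\right) = - \frac{28329}{2} + 291 = - \frac{27747}{2}$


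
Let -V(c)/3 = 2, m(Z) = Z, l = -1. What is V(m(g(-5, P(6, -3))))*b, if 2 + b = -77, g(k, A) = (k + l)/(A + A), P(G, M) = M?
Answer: 474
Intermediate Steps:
g(k, A) = (-1 + k)/(2*A) (g(k, A) = (k - 1)/(A + A) = (-1 + k)/((2*A)) = (-1 + k)*(1/(2*A)) = (-1 + k)/(2*A))
V(c) = -6 (V(c) = -3*2 = -6)
b = -79 (b = -2 - 77 = -79)
V(m(g(-5, P(6, -3))))*b = -6*(-79) = 474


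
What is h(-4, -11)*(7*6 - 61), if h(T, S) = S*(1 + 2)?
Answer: 627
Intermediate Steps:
h(T, S) = 3*S (h(T, S) = S*3 = 3*S)
h(-4, -11)*(7*6 - 61) = (3*(-11))*(7*6 - 61) = -33*(42 - 61) = -33*(-19) = 627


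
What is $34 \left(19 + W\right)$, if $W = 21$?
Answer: $1360$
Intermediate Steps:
$34 \left(19 + W\right) = 34 \left(19 + 21\right) = 34 \cdot 40 = 1360$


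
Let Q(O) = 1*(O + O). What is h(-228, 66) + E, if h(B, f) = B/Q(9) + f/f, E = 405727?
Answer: 1217146/3 ≈ 4.0572e+5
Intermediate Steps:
Q(O) = 2*O (Q(O) = 1*(2*O) = 2*O)
h(B, f) = 1 + B/18 (h(B, f) = B/((2*9)) + f/f = B/18 + 1 = 1 + B/18)
h(-228, 66) + E = (1 + (1/18)*(-228)) + 405727 = (1 - 38/3) + 405727 = -35/3 + 405727 = 1217146/3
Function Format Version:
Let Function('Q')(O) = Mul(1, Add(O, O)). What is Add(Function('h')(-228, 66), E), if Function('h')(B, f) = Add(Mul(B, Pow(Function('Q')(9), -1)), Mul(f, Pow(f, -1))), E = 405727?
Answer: Rational(1217146, 3) ≈ 4.0572e+5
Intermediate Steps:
Function('Q')(O) = Mul(2, O) (Function('Q')(O) = Mul(1, Mul(2, O)) = Mul(2, O))
Function('h')(B, f) = Add(1, Mul(Rational(1, 18), B)) (Function('h')(B, f) = Add(Mul(B, Pow(Mul(2, 9), -1)), Mul(f, Pow(f, -1))) = Add(Mul(B, Pow(18, -1)), 1) = Add(Mul(B, Rational(1, 18)), 1) = Add(Mul(Rational(1, 18), B), 1) = Add(1, Mul(Rational(1, 18), B)))
Add(Function('h')(-228, 66), E) = Add(Add(1, Mul(Rational(1, 18), -228)), 405727) = Add(Add(1, Rational(-38, 3)), 405727) = Add(Rational(-35, 3), 405727) = Rational(1217146, 3)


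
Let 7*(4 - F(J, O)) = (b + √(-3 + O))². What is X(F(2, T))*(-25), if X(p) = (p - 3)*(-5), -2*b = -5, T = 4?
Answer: -375/4 ≈ -93.750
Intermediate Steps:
b = 5/2 (b = -½*(-5) = 5/2 ≈ 2.5000)
F(J, O) = 4 - (5/2 + √(-3 + O))²/7
X(p) = 15 - 5*p (X(p) = (-3 + p)*(-5) = 15 - 5*p)
X(F(2, T))*(-25) = (15 - 5*(4 - (5 + 2*√(-3 + 4))²/28))*(-25) = (15 - 5*(4 - (5 + 2*√1)²/28))*(-25) = (15 - 5*(4 - (5 + 2*1)²/28))*(-25) = (15 - 5*(4 - (5 + 2)²/28))*(-25) = (15 - 5*(4 - 1/28*7²))*(-25) = (15 - 5*(4 - 1/28*49))*(-25) = (15 - 5*(4 - 7/4))*(-25) = (15 - 5*9/4)*(-25) = (15 - 45/4)*(-25) = (15/4)*(-25) = -375/4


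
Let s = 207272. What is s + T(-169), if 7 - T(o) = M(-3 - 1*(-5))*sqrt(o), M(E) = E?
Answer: 207279 - 26*I ≈ 2.0728e+5 - 26.0*I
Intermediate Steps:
T(o) = 7 - 2*sqrt(o) (T(o) = 7 - (-3 - 1*(-5))*sqrt(o) = 7 - (-3 + 5)*sqrt(o) = 7 - 2*sqrt(o))
s + T(-169) = 207272 + (7 - 26*I) = 207279 - 26*I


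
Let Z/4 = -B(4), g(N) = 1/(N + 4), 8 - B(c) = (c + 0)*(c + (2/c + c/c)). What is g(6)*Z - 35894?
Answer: -179442/5 ≈ -35888.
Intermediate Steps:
B(c) = 8 - c*(1 + c + 2/c) (B(c) = 8 - (c + 0)*(c + (2/c + c/c)) = 8 - c*(c + (2/c + 1)) = 8 - c*(c + (1 + 2/c)) = 8 - c*(1 + c + 2/c))
g(N) = 1/(4 + N)
Z = 56 (Z = 4*(-(6 - 1*4 - 1*4**2)) = 4*(-(6 - 4 - 1*16)) = 4*(-(6 - 4 - 16)) = 4*(-1*(-14)) = 4*14 = 56)
g(6)*Z - 35894 = 56/(4 + 6) - 35894 = 56/10 - 35894 = (1/10)*56 - 35894 = 28/5 - 35894 = -179442/5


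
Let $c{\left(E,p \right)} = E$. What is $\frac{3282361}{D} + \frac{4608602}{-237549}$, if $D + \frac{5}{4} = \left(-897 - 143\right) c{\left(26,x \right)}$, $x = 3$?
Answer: $- \frac{401930636454}{2854943065} \approx -140.78$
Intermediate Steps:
$D = - \frac{108165}{4}$ ($D = - \frac{5}{4} + \left(-897 - 143\right) 26 = - \frac{5}{4} - 27040 = - \frac{108165}{4} \approx -27041.0$)
$\frac{3282361}{D} + \frac{4608602}{-237549} = \frac{3282361}{- \frac{108165}{4}} + \frac{4608602}{-237549} = 3282361 \left(- \frac{4}{108165}\right) + 4608602 \left(- \frac{1}{237549}\right) = - \frac{13129444}{108165} - \frac{4608602}{237549} = - \frac{401930636454}{2854943065}$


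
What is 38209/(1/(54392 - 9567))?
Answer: 1712718425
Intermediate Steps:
38209/(1/(54392 - 9567)) = 38209/(1/44825) = 38209*44825 = 1712718425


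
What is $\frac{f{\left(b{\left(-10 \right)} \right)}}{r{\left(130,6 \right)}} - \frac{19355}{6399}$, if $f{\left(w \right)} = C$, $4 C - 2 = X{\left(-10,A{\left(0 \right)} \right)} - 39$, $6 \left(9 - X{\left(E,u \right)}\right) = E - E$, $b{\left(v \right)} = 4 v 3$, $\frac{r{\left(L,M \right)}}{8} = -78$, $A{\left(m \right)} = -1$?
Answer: $- \frac{50771}{16848} \approx -3.0135$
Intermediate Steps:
$r{\left(L,M \right)} = -624$ ($r{\left(L,M \right)} = 8 \left(-78\right) = -624$)
$b{\left(v \right)} = 12 v$
$X{\left(E,u \right)} = 9$ ($X{\left(E,u \right)} = 9 - \frac{E - E}{6} = 9 - 0 = 9 + 0 = 9$)
$C = -7$ ($C = \frac{1}{2} + \frac{9 - 39}{4} = \frac{1}{2} + \frac{1}{4} \left(-30\right) = \frac{1}{2} - \frac{15}{2} = -7$)
$f{\left(w \right)} = -7$
$\frac{f{\left(b{\left(-10 \right)} \right)}}{r{\left(130,6 \right)}} - \frac{19355}{6399} = - \frac{7}{-624} - \frac{19355}{6399} = \left(-7\right) \left(- \frac{1}{624}\right) - \frac{245}{81} = \frac{7}{624} - \frac{245}{81} = - \frac{50771}{16848}$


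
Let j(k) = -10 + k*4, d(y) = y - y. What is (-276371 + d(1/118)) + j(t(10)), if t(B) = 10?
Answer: -276341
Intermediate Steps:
d(y) = 0
j(k) = -10 + 4*k
(-276371 + d(1/118)) + j(t(10)) = (-276371 + 0) + (-10 + 4*10) = -276371 + (-10 + 40) = -276371 + 30 = -276341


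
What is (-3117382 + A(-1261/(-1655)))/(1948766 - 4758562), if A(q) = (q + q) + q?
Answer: 5159263427/4650212380 ≈ 1.1095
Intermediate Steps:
A(q) = 3*q (A(q) = 2*q + q = 3*q)
(-3117382 + A(-1261/(-1655)))/(1948766 - 4758562) = (-3117382 + 3*(-1261/(-1655)))/(1948766 - 4758562) = (-3117382 + 3*(-1261*(-1/1655)))/(-2809796) = (-3117382 + 3*(1261/1655))*(-1/2809796) = (-3117382 + 3783/1655)*(-1/2809796) = -5159263427/1655*(-1/2809796) = 5159263427/4650212380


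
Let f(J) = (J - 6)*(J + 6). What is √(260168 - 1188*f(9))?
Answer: 2*√51677 ≈ 454.65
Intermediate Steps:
f(J) = (-6 + J)*(6 + J)
√(260168 - 1188*f(9)) = √(260168 - 1188*(-36 + 9²)) = √(260168 - 1188*(-36 + 81)) = √(260168 - 1188*45) = √(260168 - 53460) = √206708 = 2*√51677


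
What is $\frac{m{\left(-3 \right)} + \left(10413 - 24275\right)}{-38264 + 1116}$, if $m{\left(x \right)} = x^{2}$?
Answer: $\frac{13853}{37148} \approx 0.37291$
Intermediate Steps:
$\frac{m{\left(-3 \right)} + \left(10413 - 24275\right)}{-38264 + 1116} = \frac{\left(-3\right)^{2} + \left(10413 - 24275\right)}{-38264 + 1116} = \frac{9 - 13862}{-37148} = \left(-13853\right) \left(- \frac{1}{37148}\right) = \frac{13853}{37148}$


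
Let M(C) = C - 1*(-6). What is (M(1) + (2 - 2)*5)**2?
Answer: 49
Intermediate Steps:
M(C) = 6 + C (M(C) = C + 6 = 6 + C)
(M(1) + (2 - 2)*5)**2 = ((6 + 1) + (2 - 2)*5)**2 = (7 + 0*5)**2 = (7 + 0)**2 = 7**2 = 49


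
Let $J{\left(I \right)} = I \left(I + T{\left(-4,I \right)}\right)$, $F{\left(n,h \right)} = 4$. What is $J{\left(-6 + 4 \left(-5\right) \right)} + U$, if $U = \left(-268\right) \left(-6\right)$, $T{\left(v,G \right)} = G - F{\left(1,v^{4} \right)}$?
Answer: $3064$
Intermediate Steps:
$T{\left(v,G \right)} = -4 + G$ ($T{\left(v,G \right)} = G - 4 = -4 + G$)
$J{\left(I \right)} = I \left(-4 + 2 I\right)$ ($J{\left(I \right)} = I \left(I + \left(-4 + I\right)\right) = I \left(-4 + 2 I\right)$)
$U = 1608$
$J{\left(-6 + 4 \left(-5\right) \right)} + U = 2 \left(-6 + 4 \left(-5\right)\right) \left(-2 + \left(-6 + 4 \left(-5\right)\right)\right) + 1608 = 2 \left(-6 - 20\right) \left(-2 - 26\right) + 1608 = 2 \left(-26\right) \left(-2 - 26\right) + 1608 = 2 \left(-26\right) \left(-28\right) + 1608 = 1456 + 1608 = 3064$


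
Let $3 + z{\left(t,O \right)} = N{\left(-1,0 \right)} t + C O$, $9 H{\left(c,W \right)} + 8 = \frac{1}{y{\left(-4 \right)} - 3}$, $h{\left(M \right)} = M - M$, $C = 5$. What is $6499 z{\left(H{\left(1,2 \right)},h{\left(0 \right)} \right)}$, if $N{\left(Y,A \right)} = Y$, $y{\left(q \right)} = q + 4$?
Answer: $- \frac{363944}{27} \approx -13479.0$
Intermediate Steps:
$y{\left(q \right)} = 4 + q$
$h{\left(M \right)} = 0$
$H{\left(c,W \right)} = - \frac{25}{27}$ ($H{\left(c,W \right)} = - \frac{8}{9} + \frac{1}{9 \left(\left(4 - 4\right) - 3\right)} = - \frac{8}{9} + \frac{1}{9 \left(0 - 3\right)} = - \frac{8}{9} + \frac{1}{9 \left(-3\right)} = - \frac{8}{9} + \frac{1}{9} \left(- \frac{1}{3}\right) = - \frac{8}{9} - \frac{1}{27} = - \frac{25}{27}$)
$z{\left(t,O \right)} = -3 - t + 5 O$ ($z{\left(t,O \right)} = -3 + \left(- t + 5 O\right) = -3 - t + 5 O$)
$6499 z{\left(H{\left(1,2 \right)},h{\left(0 \right)} \right)} = 6499 \left(-3 - - \frac{25}{27} + 5 \cdot 0\right) = 6499 \left(-3 + \frac{25}{27} + 0\right) = 6499 \left(- \frac{56}{27}\right) = - \frac{363944}{27}$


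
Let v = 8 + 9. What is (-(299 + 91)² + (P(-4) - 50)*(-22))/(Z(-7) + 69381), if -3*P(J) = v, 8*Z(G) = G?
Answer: -3621008/1665123 ≈ -2.1746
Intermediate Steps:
Z(G) = G/8
v = 17
P(J) = -17/3 (P(J) = -⅓*17 = -17/3)
(-(299 + 91)² + (P(-4) - 50)*(-22))/(Z(-7) + 69381) = (-(299 + 91)² + (-17/3 - 50)*(-22))/((⅛)*(-7) + 69381) = (-1*390² - 167/3*(-22))/(-7/8 + 69381) = (-1*152100 + 3674/3)/(555041/8) = (-152100 + 3674/3)*(8/555041) = -452626/3*8/555041 = -3621008/1665123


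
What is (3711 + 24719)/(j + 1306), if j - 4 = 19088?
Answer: 14215/10199 ≈ 1.3938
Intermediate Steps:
j = 19092 (j = 4 + 19088 = 19092)
(3711 + 24719)/(j + 1306) = (3711 + 24719)/(19092 + 1306) = 28430/20398 = 28430*(1/20398) = 14215/10199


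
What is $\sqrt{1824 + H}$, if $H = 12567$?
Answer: $3 \sqrt{1599} \approx 119.96$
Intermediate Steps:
$\sqrt{1824 + H} = \sqrt{1824 + 12567} = \sqrt{14391} = 3 \sqrt{1599}$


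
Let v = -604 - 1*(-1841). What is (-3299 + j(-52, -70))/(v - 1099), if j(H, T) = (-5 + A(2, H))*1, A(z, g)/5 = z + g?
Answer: -1777/69 ≈ -25.754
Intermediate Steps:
v = 1237 (v = -604 + 1841 = 1237)
A(z, g) = 5*g + 5*z (A(z, g) = 5*(z + g) = 5*(g + z) = 5*g + 5*z)
j(H, T) = 5 + 5*H (j(H, T) = (-5 + (5*H + 5*2))*1 = (-5 + (5*H + 10))*1 = (-5 + (10 + 5*H))*1 = (5 + 5*H)*1 = 5 + 5*H)
(-3299 + j(-52, -70))/(v - 1099) = (-3299 + (5 + 5*(-52)))/(1237 - 1099) = (-3299 + (5 - 260))/138 = (-3299 - 255)*(1/138) = -3554*1/138 = -1777/69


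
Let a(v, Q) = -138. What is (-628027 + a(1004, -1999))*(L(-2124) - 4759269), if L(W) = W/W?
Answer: 2989605583220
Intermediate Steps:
L(W) = 1
(-628027 + a(1004, -1999))*(L(-2124) - 4759269) = (-628027 - 138)*(1 - 4759269) = -628165*(-4759268) = 2989605583220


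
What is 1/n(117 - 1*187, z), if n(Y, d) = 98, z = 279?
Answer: 1/98 ≈ 0.010204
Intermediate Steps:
1/n(117 - 1*187, z) = 1/98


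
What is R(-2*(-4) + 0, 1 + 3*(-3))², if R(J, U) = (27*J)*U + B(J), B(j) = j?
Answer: 2958400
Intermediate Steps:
R(J, U) = J + 27*J*U (R(J, U) = (27*J)*U + J = 27*J*U + J = J + 27*J*U)
R(-2*(-4) + 0, 1 + 3*(-3))² = ((-2*(-4) + 0)*(1 + 27*(1 + 3*(-3))))² = ((8 + 0)*(1 + 27*(1 - 9)))² = (8*(1 + 27*(-8)))² = (8*(1 - 216))² = (8*(-215))² = (-1720)² = 2958400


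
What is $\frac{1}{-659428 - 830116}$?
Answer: $- \frac{1}{1489544} \approx -6.7135 \cdot 10^{-7}$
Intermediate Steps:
$\frac{1}{-659428 - 830116} = \frac{1}{-1489544} = - \frac{1}{1489544}$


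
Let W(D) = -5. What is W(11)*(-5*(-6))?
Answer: -150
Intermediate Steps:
W(11)*(-5*(-6)) = -(-25)*(-6) = -5*30 = -150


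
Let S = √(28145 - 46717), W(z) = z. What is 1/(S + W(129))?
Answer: 129/35213 - 2*I*√4643/35213 ≈ 0.0036634 - 0.0038701*I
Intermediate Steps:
S = 2*I*√4643 (S = √(-18572) = 2*I*√4643 ≈ 136.28*I)
1/(S + W(129)) = 1/(2*I*√4643 + 129) = 1/(129 + 2*I*√4643)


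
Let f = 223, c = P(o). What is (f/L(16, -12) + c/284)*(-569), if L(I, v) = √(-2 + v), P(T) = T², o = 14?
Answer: -27881/71 + 126887*I*√14/14 ≈ -392.69 + 33912.0*I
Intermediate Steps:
c = 196 (c = 14² = 196)
(f/L(16, -12) + c/284)*(-569) = (223/(√(-2 - 12)) + 196/284)*(-569) = (223/(√(-14)) + 196*(1/284))*(-569) = (223/((I*√14)) + 49/71)*(-569) = (223*(-I*√14/14) + 49/71)*(-569) = (-223*I*√14/14 + 49/71)*(-569) = (49/71 - 223*I*√14/14)*(-569) = -27881/71 + 126887*I*√14/14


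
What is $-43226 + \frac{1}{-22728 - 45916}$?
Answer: $- \frac{2967205545}{68644} \approx -43226.0$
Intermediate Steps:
$-43226 + \frac{1}{-22728 - 45916} = -43226 + \frac{1}{-68644} = -43226 - \frac{1}{68644} = - \frac{2967205545}{68644}$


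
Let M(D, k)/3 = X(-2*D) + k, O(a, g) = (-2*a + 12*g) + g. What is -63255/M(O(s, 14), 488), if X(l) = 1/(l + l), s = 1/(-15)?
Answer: -230416880/5332849 ≈ -43.207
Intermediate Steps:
s = -1/15 ≈ -0.066667
X(l) = 1/(2*l)
O(a, g) = -2*a + 13*g
M(D, k) = 3*k - 3/(4*D) (M(D, k) = 3*(1/(2*((-2*D))) + k) = 3*((-1/(2*D))/2 + k) = 3*(-1/(4*D) + k) = 3*(k - 1/(4*D)) = 3*k - 3/(4*D))
-63255/M(O(s, 14), 488) = -63255/(3*488 - 3/(4*(-2*(-1/15) + 13*14))) = -63255/(1464 - 3/(4*(2/15 + 182))) = -63255/(1464 - 3/(4*2732/15)) = -63255/(1464 - 3/4*15/2732) = -63255/(1464 - 45/10928) = -63255/15998547/10928 = -63255*10928/15998547 = -230416880/5332849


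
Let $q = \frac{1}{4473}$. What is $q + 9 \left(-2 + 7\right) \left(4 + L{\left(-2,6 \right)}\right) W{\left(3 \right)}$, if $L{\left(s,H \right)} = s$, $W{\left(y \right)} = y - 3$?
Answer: $\frac{1}{4473} \approx 0.00022356$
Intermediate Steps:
$q = \frac{1}{4473} \approx 0.00022356$
$W{\left(y \right)} = -3 + y$
$q + 9 \left(-2 + 7\right) \left(4 + L{\left(-2,6 \right)}\right) W{\left(3 \right)} = \frac{1}{4473} + 9 \left(-2 + 7\right) \left(4 - 2\right) \left(-3 + 3\right) = \frac{1}{4473} + 9 \cdot 5 \cdot 2 \cdot 0 = \frac{1}{4473} + 9 \cdot 10 \cdot 0 = \frac{1}{4473} + 90 \cdot 0 = \frac{1}{4473} + 0 = \frac{1}{4473}$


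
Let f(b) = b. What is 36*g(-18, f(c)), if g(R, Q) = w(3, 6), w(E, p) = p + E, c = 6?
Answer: 324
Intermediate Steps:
w(E, p) = E + p
g(R, Q) = 9 (g(R, Q) = 3 + 6 = 9)
36*g(-18, f(c)) = 36*9 = 324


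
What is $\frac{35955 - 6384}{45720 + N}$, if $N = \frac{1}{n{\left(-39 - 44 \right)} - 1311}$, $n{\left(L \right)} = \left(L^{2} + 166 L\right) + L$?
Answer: $\frac{244936593}{378698759} \approx 0.64678$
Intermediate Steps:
$n{\left(L \right)} = L^{2} + 167 L$
$N = - \frac{1}{8283}$ ($N = \frac{1}{\left(-39 - 44\right) \left(167 - 83\right) - 1311} = \frac{1}{- 83 \left(167 - 83\right) - 1311} = \frac{1}{\left(-83\right) 84 - 1311} = \frac{1}{-6972 - 1311} = \frac{1}{-8283} = - \frac{1}{8283} \approx -0.00012073$)
$\frac{35955 - 6384}{45720 + N} = \frac{35955 - 6384}{45720 - \frac{1}{8283}} = \frac{29571}{\frac{378698759}{8283}} = 29571 \cdot \frac{8283}{378698759} = \frac{244936593}{378698759}$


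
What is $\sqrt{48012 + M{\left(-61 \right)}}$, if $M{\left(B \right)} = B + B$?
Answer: $\sqrt{47890} \approx 218.84$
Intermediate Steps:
$M{\left(B \right)} = 2 B$
$\sqrt{48012 + M{\left(-61 \right)}} = \sqrt{48012 + 2 \left(-61\right)} = \sqrt{48012 - 122} = \sqrt{47890}$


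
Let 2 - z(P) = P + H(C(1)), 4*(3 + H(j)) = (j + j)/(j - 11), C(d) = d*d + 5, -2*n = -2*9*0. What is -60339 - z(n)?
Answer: -301723/5 ≈ -60345.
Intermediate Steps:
n = 0 (n = -(-2*9)*0/2 = -(-9)*0 = -½*0 = 0)
C(d) = 5 + d² (C(d) = d² + 5 = 5 + d²)
H(j) = -3 + j/(2*(-11 + j)) (H(j) = -3 + ((j + j)/(j - 11))/4 = -3 + ((2*j)/(-11 + j))/4 = -3 + (2*j/(-11 + j))/4 = -3 + j/(2*(-11 + j)))
z(P) = 28/5 - P (z(P) = 2 - (P + (66 - 5*(5 + 1²))/(2*(-11 + (5 + 1²)))) = 2 - (P + (66 - 5*(5 + 1))/(2*(-11 + (5 + 1)))) = 2 - (P + (66 - 5*6)/(2*(-11 + 6))) = 2 - (P + (½)*(66 - 30)/(-5)) = 2 - (P + (½)*(-⅕)*36) = 2 - (P - 18/5) = 2 - (-18/5 + P) = 2 + (18/5 - P) = 28/5 - P)
-60339 - z(n) = -60339 - (28/5 - 1*0) = -60339 - (28/5 + 0) = -60339 - 1*28/5 = -60339 - 28/5 = -301723/5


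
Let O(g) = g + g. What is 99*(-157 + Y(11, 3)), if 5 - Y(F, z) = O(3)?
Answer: -15642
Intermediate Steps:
O(g) = 2*g
Y(F, z) = -1 (Y(F, z) = 5 - 2*3 = 5 - 1*6 = 5 - 6 = -1)
99*(-157 + Y(11, 3)) = 99*(-157 - 1) = 99*(-158) = -15642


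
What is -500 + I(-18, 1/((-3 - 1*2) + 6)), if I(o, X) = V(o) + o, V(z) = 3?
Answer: -515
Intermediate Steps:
I(o, X) = 3 + o
-500 + I(-18, 1/((-3 - 1*2) + 6)) = -500 + (3 - 18) = -500 - 15 = -515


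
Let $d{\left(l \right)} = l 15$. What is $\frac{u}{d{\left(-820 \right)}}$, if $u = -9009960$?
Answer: $\frac{150166}{205} \approx 732.52$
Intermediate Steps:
$d{\left(l \right)} = 15 l$
$\frac{u}{d{\left(-820 \right)}} = - \frac{9009960}{15 \left(-820\right)} = - \frac{9009960}{-12300} = \left(-9009960\right) \left(- \frac{1}{12300}\right) = \frac{150166}{205}$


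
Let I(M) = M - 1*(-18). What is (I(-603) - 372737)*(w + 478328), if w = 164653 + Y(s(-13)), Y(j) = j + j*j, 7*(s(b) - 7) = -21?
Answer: -240046419322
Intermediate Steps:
s(b) = 4 (s(b) = 7 + (1/7)*(-21) = 7 - 3 = 4)
Y(j) = j + j**2
w = 164673 (w = 164653 + 4*(1 + 4) = 164653 + 4*5 = 164653 + 20 = 164673)
I(M) = 18 + M (I(M) = M + 18 = 18 + M)
(I(-603) - 372737)*(w + 478328) = ((18 - 603) - 372737)*(164673 + 478328) = (-585 - 372737)*643001 = -373322*643001 = -240046419322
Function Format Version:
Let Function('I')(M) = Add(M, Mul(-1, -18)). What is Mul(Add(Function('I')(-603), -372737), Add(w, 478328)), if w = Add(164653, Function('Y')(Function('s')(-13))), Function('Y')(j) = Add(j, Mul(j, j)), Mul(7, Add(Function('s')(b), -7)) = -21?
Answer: -240046419322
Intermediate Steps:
Function('s')(b) = 4 (Function('s')(b) = Add(7, Mul(Rational(1, 7), -21)) = Add(7, -3) = 4)
Function('Y')(j) = Add(j, Pow(j, 2))
w = 164673 (w = Add(164653, Mul(4, Add(1, 4))) = Add(164653, Mul(4, 5)) = Add(164653, 20) = 164673)
Function('I')(M) = Add(18, M) (Function('I')(M) = Add(M, 18) = Add(18, M))
Mul(Add(Function('I')(-603), -372737), Add(w, 478328)) = Mul(Add(Add(18, -603), -372737), Add(164673, 478328)) = Mul(Add(-585, -372737), 643001) = Mul(-373322, 643001) = -240046419322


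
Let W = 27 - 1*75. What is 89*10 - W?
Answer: 938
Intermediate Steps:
W = -48 (W = 27 - 75 = -48)
89*10 - W = 89*10 - 1*(-48) = 890 + 48 = 938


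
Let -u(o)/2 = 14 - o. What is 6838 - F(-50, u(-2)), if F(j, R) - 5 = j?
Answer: 6883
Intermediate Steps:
u(o) = -28 + 2*o (u(o) = -2*(14 - o) = -28 + 2*o)
F(j, R) = 5 + j
6838 - F(-50, u(-2)) = 6838 - (5 - 50) = 6838 - 1*(-45) = 6838 + 45 = 6883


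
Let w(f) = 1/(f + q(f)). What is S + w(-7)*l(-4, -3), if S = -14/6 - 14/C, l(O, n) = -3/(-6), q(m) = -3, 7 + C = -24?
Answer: -3593/1860 ≈ -1.9317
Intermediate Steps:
C = -31 (C = -7 - 24 = -31)
l(O, n) = 1/2 (l(O, n) = -3*(-1/6) = 1/2)
S = -175/93 (S = -14/6 - 14/(-31) = -14*1/6 - 14*(-1/31) = -7/3 + 14/31 = -175/93 ≈ -1.8817)
w(f) = 1/(-3 + f) (w(f) = 1/(f - 3) = 1/(-3 + f))
S + w(-7)*l(-4, -3) = -175/93 + (1/2)/(-3 - 7) = -175/93 + (1/2)/(-10) = -175/93 - 1/10*1/2 = -175/93 - 1/20 = -3593/1860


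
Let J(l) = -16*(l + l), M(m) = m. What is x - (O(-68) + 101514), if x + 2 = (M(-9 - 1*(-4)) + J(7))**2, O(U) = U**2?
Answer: -53699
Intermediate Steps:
J(l) = -32*l
x = 52439 (x = -2 + ((-9 - 1*(-4)) - 32*7)**2 = -2 + ((-9 + 4) - 224)**2 = -2 + (-5 - 224)**2 = -2 + (-229)**2 = -2 + 52441 = 52439)
x - (O(-68) + 101514) = 52439 - ((-68)**2 + 101514) = 52439 - (4624 + 101514) = 52439 - 1*106138 = 52439 - 106138 = -53699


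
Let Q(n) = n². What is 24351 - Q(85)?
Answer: 17126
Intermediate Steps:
24351 - Q(85) = 24351 - 1*85² = 24351 - 1*7225 = 24351 - 7225 = 17126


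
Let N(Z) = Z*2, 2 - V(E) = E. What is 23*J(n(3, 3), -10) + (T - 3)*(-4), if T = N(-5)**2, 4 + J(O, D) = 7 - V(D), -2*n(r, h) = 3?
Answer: -595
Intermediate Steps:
V(E) = 2 - E
n(r, h) = -3/2 (n(r, h) = -1/2*3 = -3/2)
N(Z) = 2*Z
J(O, D) = 1 + D (J(O, D) = -4 + (7 - (2 - D)) = -4 + (7 + (-2 + D)) = -4 + (5 + D) = 1 + D)
T = 100 (T = (2*(-5))**2 = (-10)**2 = 100)
23*J(n(3, 3), -10) + (T - 3)*(-4) = 23*(1 - 10) + (100 - 3)*(-4) = 23*(-9) + 97*(-4) = -207 - 388 = -595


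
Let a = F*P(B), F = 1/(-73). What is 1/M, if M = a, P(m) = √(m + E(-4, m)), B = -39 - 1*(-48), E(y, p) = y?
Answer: -73*√5/5 ≈ -32.647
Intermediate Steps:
B = 9 (B = -39 + 48 = 9)
P(m) = √(-4 + m) (P(m) = √(m - 4) = √(-4 + m))
F = -1/73 ≈ -0.013699
a = -√5/73 (a = -√(-4 + 9)/73 = -√5/73 ≈ -0.030631)
M = -√5/73 ≈ -0.030631
1/M = 1/(-√5/73) = -73*√5/5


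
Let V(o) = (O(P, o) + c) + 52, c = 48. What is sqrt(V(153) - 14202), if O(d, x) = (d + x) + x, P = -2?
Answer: I*sqrt(13798) ≈ 117.46*I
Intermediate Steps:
O(d, x) = d + 2*x
V(o) = 98 + 2*o (V(o) = ((-2 + 2*o) + 48) + 52 = (46 + 2*o) + 52 = 98 + 2*o)
sqrt(V(153) - 14202) = sqrt((98 + 2*153) - 14202) = sqrt((98 + 306) - 14202) = sqrt(404 - 14202) = sqrt(-13798) = I*sqrt(13798)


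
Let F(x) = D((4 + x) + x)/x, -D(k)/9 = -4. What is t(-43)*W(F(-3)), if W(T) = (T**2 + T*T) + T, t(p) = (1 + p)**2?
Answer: 486864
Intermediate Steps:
D(k) = 36 (D(k) = -9*(-4) = 36)
F(x) = 36/x
W(T) = T + 2*T**2 (W(T) = (T**2 + T**2) + T = 2*T**2 + T = T + 2*T**2)
t(-43)*W(F(-3)) = (1 - 43)**2*((36/(-3))*(1 + 2*(36/(-3)))) = (-42)**2*((36*(-1/3))*(1 + 2*(36*(-1/3)))) = 1764*(-12*(1 + 2*(-12))) = 1764*(-12*(1 - 24)) = 1764*(-12*(-23)) = 1764*276 = 486864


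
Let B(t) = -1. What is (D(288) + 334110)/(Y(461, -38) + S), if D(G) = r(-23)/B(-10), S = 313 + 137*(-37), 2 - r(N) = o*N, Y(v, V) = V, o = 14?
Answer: -55631/799 ≈ -69.626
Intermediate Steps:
r(N) = 2 - 14*N
S = -4756 (S = 313 - 5069 = -4756)
D(G) = -324 (D(G) = (2 - 14*(-23))/(-1) = (2 + 322)*(-1) = 324*(-1) = -324)
(D(288) + 334110)/(Y(461, -38) + S) = (-324 + 334110)/(-38 - 4756) = 333786/(-4794) = 333786*(-1/4794) = -55631/799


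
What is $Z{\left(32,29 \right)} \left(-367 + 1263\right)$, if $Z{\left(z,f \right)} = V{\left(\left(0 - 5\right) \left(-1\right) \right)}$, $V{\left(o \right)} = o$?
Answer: $4480$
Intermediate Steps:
$Z{\left(z,f \right)} = 5$ ($Z{\left(z,f \right)} = \left(0 - 5\right) \left(-1\right) = \left(-5\right) \left(-1\right) = 5$)
$Z{\left(32,29 \right)} \left(-367 + 1263\right) = 5 \left(-367 + 1263\right) = 5 \cdot 896 = 4480$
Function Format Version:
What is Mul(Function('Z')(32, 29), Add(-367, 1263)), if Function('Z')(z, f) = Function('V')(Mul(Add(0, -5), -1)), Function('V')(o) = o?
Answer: 4480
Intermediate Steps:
Function('Z')(z, f) = 5 (Function('Z')(z, f) = Mul(Add(0, -5), -1) = Mul(-5, -1) = 5)
Mul(Function('Z')(32, 29), Add(-367, 1263)) = Mul(5, Add(-367, 1263)) = Mul(5, 896) = 4480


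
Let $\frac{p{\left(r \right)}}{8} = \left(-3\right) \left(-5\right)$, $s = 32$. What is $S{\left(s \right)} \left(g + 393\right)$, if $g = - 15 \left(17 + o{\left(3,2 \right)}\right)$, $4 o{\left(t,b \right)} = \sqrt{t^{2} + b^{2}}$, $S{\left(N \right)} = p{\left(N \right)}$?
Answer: $16560 - 450 \sqrt{13} \approx 14938.0$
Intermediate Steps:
$p{\left(r \right)} = 120$ ($p{\left(r \right)} = 8 \left(\left(-3\right) \left(-5\right)\right) = 8 \cdot 15 = 120$)
$S{\left(N \right)} = 120$
$o{\left(t,b \right)} = \frac{\sqrt{b^{2} + t^{2}}}{4}$ ($o{\left(t,b \right)} = \frac{\sqrt{t^{2} + b^{2}}}{4} = \frac{\sqrt{b^{2} + t^{2}}}{4}$)
$g = -255 - \frac{15 \sqrt{13}}{4}$ ($g = - 15 \left(17 + \frac{\sqrt{2^{2} + 3^{2}}}{4}\right) = - 15 \left(17 + \frac{\sqrt{4 + 9}}{4}\right) = - 15 \left(17 + \frac{\sqrt{13}}{4}\right) = -255 - \frac{15 \sqrt{13}}{4} \approx -268.52$)
$S{\left(s \right)} \left(g + 393\right) = 120 \left(\left(-255 - \frac{15 \sqrt{13}}{4}\right) + 393\right) = 120 \left(138 - \frac{15 \sqrt{13}}{4}\right) = 16560 - 450 \sqrt{13}$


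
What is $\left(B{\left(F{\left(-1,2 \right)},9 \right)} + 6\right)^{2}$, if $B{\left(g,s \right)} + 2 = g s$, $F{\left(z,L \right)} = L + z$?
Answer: $169$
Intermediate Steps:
$B{\left(g,s \right)} = -2 + g s$
$\left(B{\left(F{\left(-1,2 \right)},9 \right)} + 6\right)^{2} = \left(\left(-2 + \left(2 - 1\right) 9\right) + 6\right)^{2} = \left(\left(-2 + 1 \cdot 9\right) + 6\right)^{2} = \left(\left(-2 + 9\right) + 6\right)^{2} = \left(7 + 6\right)^{2} = 13^{2} = 169$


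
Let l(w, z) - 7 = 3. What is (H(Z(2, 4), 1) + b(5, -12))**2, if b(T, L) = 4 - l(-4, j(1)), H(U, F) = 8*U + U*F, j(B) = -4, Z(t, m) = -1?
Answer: 225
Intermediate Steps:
l(w, z) = 10 (l(w, z) = 7 + 3 = 10)
H(U, F) = 8*U + F*U
b(T, L) = -6 (b(T, L) = 4 - 1*10 = 4 - 10 = -6)
(H(Z(2, 4), 1) + b(5, -12))**2 = (-(8 + 1) - 6)**2 = (-1*9 - 6)**2 = (-9 - 6)**2 = (-15)**2 = 225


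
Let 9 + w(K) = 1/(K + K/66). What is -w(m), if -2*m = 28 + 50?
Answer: 7861/871 ≈ 9.0253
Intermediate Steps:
m = -39 (m = -(28 + 50)/2 = -½*78 = -39)
w(K) = -9 + 66/(67*K) (w(K) = -9 + 1/(K + K/66) = -9 + 1/(67*K/66) = -9 + 66/(67*K))
-w(m) = -(-9 + (66/67)/(-39)) = -(-9 + (66/67)*(-1/39)) = -(-9 - 22/871) = -1*(-7861/871) = 7861/871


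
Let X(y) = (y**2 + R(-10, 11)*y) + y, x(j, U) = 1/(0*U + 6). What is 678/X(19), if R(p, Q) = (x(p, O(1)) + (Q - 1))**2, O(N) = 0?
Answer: 24408/84379 ≈ 0.28927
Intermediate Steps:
x(j, U) = 1/6 (x(j, U) = 1/(0 + 6) = 1/6)
R(p, Q) = (-5/6 + Q)**2 (R(p, Q) = (1/6 + (Q - 1))**2 = (1/6 + (-1 + Q))**2 = (-5/6 + Q)**2)
X(y) = y**2 + 3757*y/36 (X(y) = (y**2 + ((-5 + 6*11)**2/36)*y) + y = (y**2 + ((-5 + 66)**2/36)*y) + y = (y**2 + ((1/36)*61**2)*y) + y = (y**2 + ((1/36)*3721)*y) + y = (y**2 + 3721*y/36) + y = y**2 + 3757*y/36)
678/X(19) = 678/(((1/36)*19*(3757 + 36*19))) = 678/(((1/36)*19*(3757 + 684))) = 678/(((1/36)*19*4441)) = 678/(84379/36) = 678*(36/84379) = 24408/84379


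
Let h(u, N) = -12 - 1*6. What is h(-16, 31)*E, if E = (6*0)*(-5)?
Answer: 0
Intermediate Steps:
h(u, N) = -18 (h(u, N) = -12 - 6 = -18)
E = 0 (E = 0*(-5) = 0)
h(-16, 31)*E = -18*0 = 0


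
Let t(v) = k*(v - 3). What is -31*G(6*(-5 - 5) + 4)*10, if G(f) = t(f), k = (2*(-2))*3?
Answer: -219480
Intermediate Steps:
k = -12 (k = -4*3 = -12)
t(v) = 36 - 12*v (t(v) = -12*(v - 3) = -12*(-3 + v) = 36 - 12*v)
G(f) = 36 - 12*f
-31*G(6*(-5 - 5) + 4)*10 = -31*(36 - 12*(6*(-5 - 5) + 4))*10 = -31*(36 - 12*(6*(-10) + 4))*10 = -31*(36 - 12*(-60 + 4))*10 = -31*(36 - 12*(-56))*10 = -31*(36 + 672)*10 = -31*708*10 = -21948*10 = -219480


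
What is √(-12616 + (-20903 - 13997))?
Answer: 2*I*√11879 ≈ 217.98*I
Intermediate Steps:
√(-12616 + (-20903 - 13997)) = √(-12616 - 34900) = √(-47516) = 2*I*√11879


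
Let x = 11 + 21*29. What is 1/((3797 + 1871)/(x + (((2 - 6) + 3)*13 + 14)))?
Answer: 621/5668 ≈ 0.10956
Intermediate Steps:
x = 620 (x = 11 + 609 = 620)
1/((3797 + 1871)/(x + (((2 - 6) + 3)*13 + 14))) = 1/((3797 + 1871)/(620 + (((2 - 6) + 3)*13 + 14))) = 1/(5668/(620 + ((-4 + 3)*13 + 14))) = 1/(5668/(620 + (-1*13 + 14))) = 1/(5668/(620 + (-13 + 14))) = 1/(5668/(620 + 1)) = 1/(5668/621) = 621/5668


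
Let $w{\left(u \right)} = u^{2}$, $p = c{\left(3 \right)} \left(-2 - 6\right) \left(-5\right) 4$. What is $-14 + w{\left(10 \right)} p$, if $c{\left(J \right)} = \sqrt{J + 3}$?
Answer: $-14 + 16000 \sqrt{6} \approx 39178.0$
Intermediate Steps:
$c{\left(J \right)} = \sqrt{3 + J}$
$p = 160 \sqrt{6}$ ($p = \sqrt{3 + 3} \left(-2 - 6\right) \left(-5\right) 4 = \sqrt{6} \left(-2 - 6\right) \left(-5\right) 4 = \sqrt{6} \left(-8\right) \left(-5\right) 4 = \sqrt{6} \cdot 40 \cdot 4 = \sqrt{6} \cdot 160 = 160 \sqrt{6} \approx 391.92$)
$-14 + w{\left(10 \right)} p = -14 + 10^{2} \cdot 160 \sqrt{6} = -14 + 100 \cdot 160 \sqrt{6} = -14 + 16000 \sqrt{6}$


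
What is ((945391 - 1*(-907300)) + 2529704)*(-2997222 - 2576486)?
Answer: -24426190070660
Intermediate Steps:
((945391 - 1*(-907300)) + 2529704)*(-2997222 - 2576486) = ((945391 + 907300) + 2529704)*(-5573708) = (1852691 + 2529704)*(-5573708) = 4382395*(-5573708) = -24426190070660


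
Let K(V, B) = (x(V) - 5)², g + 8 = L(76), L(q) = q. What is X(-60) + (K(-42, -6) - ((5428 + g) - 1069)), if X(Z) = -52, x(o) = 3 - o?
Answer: -2879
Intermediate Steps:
g = 68 (g = -8 + 76 = 68)
K(V, B) = (-2 - V)² (K(V, B) = ((3 - V) - 5)² = (-2 - V)²)
X(-60) + (K(-42, -6) - ((5428 + g) - 1069)) = -52 + ((2 - 42)² - ((5428 + 68) - 1069)) = -52 + ((-40)² - (5496 - 1069)) = -52 + (1600 - 1*4427) = -52 + (1600 - 4427) = -52 - 2827 = -2879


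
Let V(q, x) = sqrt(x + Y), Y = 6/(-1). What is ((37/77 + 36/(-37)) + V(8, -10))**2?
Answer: (-1403 + 11396*I)**2/8116801 ≈ -15.757 - 3.9396*I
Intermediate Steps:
Y = -6 (Y = 6*(-1) = -6)
V(q, x) = sqrt(-6 + x) (V(q, x) = sqrt(x - 6) = sqrt(-6 + x))
((37/77 + 36/(-37)) + V(8, -10))**2 = ((37/77 + 36/(-37)) + sqrt(-6 - 10))**2 = ((37*(1/77) + 36*(-1/37)) + sqrt(-16))**2 = ((37/77 - 36/37) + 4*I)**2 = (-1403/2849 + 4*I)**2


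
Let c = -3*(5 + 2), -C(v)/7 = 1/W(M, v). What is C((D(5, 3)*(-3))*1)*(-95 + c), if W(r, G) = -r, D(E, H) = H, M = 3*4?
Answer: -203/3 ≈ -67.667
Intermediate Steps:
M = 12
C(v) = 7/12 (C(v) = -7/((-1*12)) = -7/(-12) = -7*(-1/12) = 7/12)
c = -21 (c = -3*7 = -21)
C((D(5, 3)*(-3))*1)*(-95 + c) = 7*(-95 - 21)/12 = (7/12)*(-116) = -203/3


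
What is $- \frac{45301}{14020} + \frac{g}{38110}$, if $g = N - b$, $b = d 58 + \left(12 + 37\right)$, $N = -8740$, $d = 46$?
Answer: $- \frac{37740965}{10686044} \approx -3.5318$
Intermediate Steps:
$b = 2717$ ($b = 46 \cdot 58 + \left(12 + 37\right) = 2668 + 49 = 2717$)
$g = -11457$ ($g = -8740 - 2717 = -11457$)
$- \frac{45301}{14020} + \frac{g}{38110} = - \frac{45301}{14020} - \frac{11457}{38110} = - \frac{37740965}{10686044}$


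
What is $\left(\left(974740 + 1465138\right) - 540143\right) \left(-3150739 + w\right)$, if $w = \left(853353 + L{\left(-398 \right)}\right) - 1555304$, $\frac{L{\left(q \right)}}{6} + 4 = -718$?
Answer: $-7327319689170$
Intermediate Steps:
$L{\left(q \right)} = -4332$ ($L{\left(q \right)} = -24 + 6 \left(-718\right) = -24 - 4308 = -4332$)
$w = -706283$ ($w = \left(853353 - 4332\right) - 1555304 = 849021 - 1555304 = -706283$)
$\left(\left(974740 + 1465138\right) - 540143\right) \left(-3150739 + w\right) = \left(\left(974740 + 1465138\right) - 540143\right) \left(-3150739 - 706283\right) = \left(2439878 - 540143\right) \left(-3857022\right) = 1899735 \left(-3857022\right) = -7327319689170$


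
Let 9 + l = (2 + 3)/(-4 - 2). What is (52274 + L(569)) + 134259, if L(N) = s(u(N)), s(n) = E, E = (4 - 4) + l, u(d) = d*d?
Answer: 1119139/6 ≈ 1.8652e+5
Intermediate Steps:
u(d) = d²
l = -59/6 (l = -9 + (2 + 3)/(-4 - 2) = -9 + 5/(-6) = -9 + 5*(-⅙) = -9 - ⅚ = -59/6 ≈ -9.8333)
E = -59/6 (E = (4 - 4) - 59/6 = 0 - 59/6 = -59/6 ≈ -9.8333)
s(n) = -59/6
L(N) = -59/6
(52274 + L(569)) + 134259 = (52274 - 59/6) + 134259 = 313585/6 + 134259 = 1119139/6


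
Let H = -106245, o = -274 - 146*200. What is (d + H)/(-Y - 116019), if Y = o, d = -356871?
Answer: 463116/86545 ≈ 5.3512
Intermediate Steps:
o = -29474 (o = -274 - 29200 = -29474)
Y = -29474
(d + H)/(-Y - 116019) = (-356871 - 106245)/(-1*(-29474) - 116019) = -463116/(29474 - 116019) = -463116/(-86545) = -463116*(-1/86545) = 463116/86545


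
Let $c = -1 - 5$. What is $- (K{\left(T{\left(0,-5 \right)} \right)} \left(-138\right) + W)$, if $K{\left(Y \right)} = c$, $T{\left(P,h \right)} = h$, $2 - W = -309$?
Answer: $-1139$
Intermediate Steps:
$W = 311$ ($W = 2 - -309 = 2 + 309 = 311$)
$c = -6$
$K{\left(Y \right)} = -6$
$- (K{\left(T{\left(0,-5 \right)} \right)} \left(-138\right) + W) = - (\left(-6\right) \left(-138\right) + 311) = - (828 + 311) = \left(-1\right) 1139 = -1139$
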